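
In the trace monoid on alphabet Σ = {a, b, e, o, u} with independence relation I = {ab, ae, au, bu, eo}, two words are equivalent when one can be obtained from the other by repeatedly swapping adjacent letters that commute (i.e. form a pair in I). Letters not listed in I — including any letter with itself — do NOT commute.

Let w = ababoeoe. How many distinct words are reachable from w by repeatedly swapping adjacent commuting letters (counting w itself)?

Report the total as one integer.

53

drop 0:a onto floor
drop 1:b onto floor
drop 2:a onto {0:a}
drop 3:b onto {1:b}
drop 4:o onto {2:a, 3:b}
drop 5:e onto {3:b}
drop 6:o onto {4:o}
drop 7:e onto {5:e}
ground layer = {0:a, 1:b}
drop-orders for the pieces not yet dropped (sum over which currently-grounded one goes next):
  1 to go: {6} 1  {7} 1
  2 to go: {4,6} 1  {5,7} 1  {6,7} 2
  3 to go: {2,4,6} 1  {4,6,7} 3  {5,6,7} 3
  4 to go: {0,2,4,6} 1  {2,4,6,7} 4  {4,5,6,7} 6
  5 to go: {0,2,4,6,7} 5  {2,4,5,6,7} 10  {3,4,5,6,7} 6
  6 to go: {0,2,4,5,6,7} 15  {1,3,4,5,6,7} 6  {2,3,4,5,6,7} 16
  if 0:a drops first: 22 orders
  if 1:b drops first: 31 orders
heap linearizations: 53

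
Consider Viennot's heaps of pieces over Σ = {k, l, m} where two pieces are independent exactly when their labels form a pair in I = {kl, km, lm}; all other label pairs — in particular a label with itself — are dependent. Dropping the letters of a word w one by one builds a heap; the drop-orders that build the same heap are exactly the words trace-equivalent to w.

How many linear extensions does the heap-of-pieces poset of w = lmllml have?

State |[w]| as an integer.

piece 0:l — minimal
piece 1:m — minimal
piece 2:l rests on {0:l}
piece 3:l rests on {2:l}
piece 4:m rests on {1:m}
piece 5:l rests on {3:l}
minimal pieces: {0:l, 1:m}
ways to finish when only these pieces remain (= sum over removing one remaining piece with nothing left below it):
  1 left: {4}→1  {5}→1
  2 left: {1,4}→1  {3,5}→1  {4,5}→2
  3 left: {1,4,5}→3  {2,3,5}→1  {3,4,5}→3
  4 left: {0,2,3,5}→1  {1,3,4,5}→6  {2,3,4,5}→4
  placing 0:l first → 10 extensions
  placing 1:m first → 5 extensions
total linear extensions = 15

15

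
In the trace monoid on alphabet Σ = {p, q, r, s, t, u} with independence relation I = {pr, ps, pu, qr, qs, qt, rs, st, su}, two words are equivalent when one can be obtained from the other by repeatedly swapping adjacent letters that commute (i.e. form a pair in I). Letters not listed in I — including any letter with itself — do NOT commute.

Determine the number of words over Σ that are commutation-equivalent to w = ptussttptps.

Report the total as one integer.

drop 0:p onto floor
drop 1:t onto {0:p}
drop 2:u onto {1:t}
drop 3:s onto floor
drop 4:s onto {3:s}
drop 5:t onto {2:u}
drop 6:t onto {5:t}
drop 7:p onto {6:t}
drop 8:t onto {7:p}
drop 9:p onto {8:t}
drop 10:s onto {4:s}
ground layer = {0:p, 3:s}
drop-orders for the pieces not yet dropped (sum over which currently-grounded one goes next):
  1 to go: {9} 1  {10} 1
  2 to go: {4,10} 1  {8,9} 1  {9,10} 2
  3 to go: {3,4,10} 1  {4,9,10} 3  {7,8,9} 1  {8,9,10} 3
  4 to go: {3,4,9,10} 4  {4,8,9,10} 6  {6,7,8,9} 1  {7,8,9,10} 4
  5 to go: {3,4,8,9,10} 10  {4,7,8,9,10} 10  {5,6,7,8,9} 1  {6,7,8,9,10} 5
  6 to go: {2,5,6,7,8,9} 1  {3,4,7,8,9,10} 20  {4,6,7,8,9,10} 15  {5,6,7,8,9,10} 6
  7 to go: {1,2,5,6,7,8,9} 1  {2,5,6,7,8,9,10} 7  {3,4,6,7,8,9,10} 35  {4,5,6,7,8,9,10} 21
  8 to go: {0,1,2,5,6,7,8,9} 1  {1,2,5,6,7,8,9,10} 8  {2,4,5,6,7,8,9,10} 28  {3,4,5,6,7,8,9,10} 56
  9 to go: {0,1,2,5,6,7,8,9,10} 9  {1,2,4,5,6,7,8,9,10} 36  {2,3,4,5,6,7,8,9,10} 84
  if 0:p drops first: 120 orders
  if 3:s drops first: 45 orders
heap linearizations: 165

165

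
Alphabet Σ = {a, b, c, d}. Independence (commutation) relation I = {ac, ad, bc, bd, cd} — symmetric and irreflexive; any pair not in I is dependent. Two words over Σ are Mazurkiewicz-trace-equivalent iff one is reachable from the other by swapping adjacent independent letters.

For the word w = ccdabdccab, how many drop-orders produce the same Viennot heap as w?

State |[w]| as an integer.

3150

piece 0:c — minimal
piece 1:c rests on {0:c}
piece 2:d — minimal
piece 3:a — minimal
piece 4:b rests on {3:a}
piece 5:d rests on {2:d}
piece 6:c rests on {1:c}
piece 7:c rests on {6:c}
piece 8:a rests on {4:b}
piece 9:b rests on {8:a}
minimal pieces: {0:c, 2:d, 3:a}
ways to finish when only these pieces remain (= sum over removing one remaining piece with nothing left below it):
  1 left: {5}→1  {7}→1  {9}→1
  2 left: {2,5}→1  {5,7}→2  {5,9}→2  {6,7}→1  {7,9}→2  {8,9}→1
  3 left: {1,6,7}→1  {2,5,7}→3  {2,5,9}→3  {4,8,9}→1  {5,6,7}→3  {5,7,9}→6  {5,8,9}→3  {6,7,9}→3  {7,8,9}→3
  4 left: {0,1,6,7}→1  {1,5,6,7}→4  {1,6,7,9}→4  {2,5,6,7}→6  {2,5,7,9}→12  {2,5,8,9}→6  {3,4,8,9}→1  {4,5,8,9}→4  {4,7,8,9}→4  {5,6,7,9}→12  {5,7,8,9}→12  {6,7,8,9}→6
  5 left: {0,1,5,6,7}→5  {0,1,6,7,9}→5  {1,2,5,6,7}→10  {1,5,6,7,9}→20  {1,6,7,8,9}→10  {2,4,5,8,9}→10  {2,5,6,7,9}→30  {2,5,7,8,9}→30  {3,4,5,8,9}→5  {3,4,7,8,9}→5  {4,5,7,8,9}→20  {4,6,7,8,9}→10  {5,6,7,8,9}→30
  6 left: {0,1,2,5,6,7}→15  {0,1,5,6,7,9}→30  {0,1,6,7,8,9}→15  {1,2,5,6,7,9}→60  {1,4,6,7,8,9}→20  {1,5,6,7,8,9}→60  {2,3,4,5,8,9}→15  {2,4,5,7,8,9}→60  {2,5,6,7,8,9}→90  {3,4,5,7,8,9}→30  {3,4,6,7,8,9}→15  {4,5,6,7,8,9}→60
  7 left: {0,1,2,5,6,7,9}→105  {0,1,4,6,7,8,9}→35  {0,1,5,6,7,8,9}→105  {1,2,5,6,7,8,9}→210  {1,3,4,6,7,8,9}→35  {1,4,5,6,7,8,9}→140  {2,3,4,5,7,8,9}→105  {2,4,5,6,7,8,9}→210  {3,4,5,6,7,8,9}→105
  8 left: {0,1,2,5,6,7,8,9}→420  {0,1,3,4,6,7,8,9}→70  {0,1,4,5,6,7,8,9}→280  {1,2,4,5,6,7,8,9}→560  {1,3,4,5,6,7,8,9}→280  {2,3,4,5,6,7,8,9}→420
  placing 0:c first → 1260 extensions
  placing 2:d first → 630 extensions
  placing 3:a first → 1260 extensions
total linear extensions = 3150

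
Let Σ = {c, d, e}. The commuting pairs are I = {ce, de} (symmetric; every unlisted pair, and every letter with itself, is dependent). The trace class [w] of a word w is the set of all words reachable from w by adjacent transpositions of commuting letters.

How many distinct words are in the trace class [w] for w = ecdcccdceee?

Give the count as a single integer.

0(e) covers ∅
1(c) covers ∅
2(d) covers 1:c
3(c) covers 2:d
4(c) covers 3:c
5(c) covers 4:c
6(d) covers 5:c
7(c) covers 6:d
8(e) covers 0:e
9(e) covers 8:e
10(e) covers 9:e
floor of heap: 0:e, 1:c
completions by unplaced set U, small U first (add the entries for U minus each lowest piece of U):
  |U|=1: {7}:1  {10}:1
  |U|=2: {6,7}:1  {7,10}:2  {9,10}:1
  |U|=3: {5,6,7}:1  {6,7,10}:3  {7,9,10}:3  {8,9,10}:1
  |U|=4: {0,8,9,10}:1  {4,5,6,7}:1  {5,6,7,10}:4  {6,7,9,10}:6  {7,8,9,10}:4
  |U|=5: {0,7,8,9,10}:5  {3,4,5,6,7}:1  {4,5,6,7,10}:5  {5,6,7,9,10}:10  {6,7,8,9,10}:10
  |U|=6: {0,6,7,8,9,10}:15  {2,3,4,5,6,7}:1  {3,4,5,6,7,10}:6  {4,5,6,7,9,10}:15  {5,6,7,8,9,10}:20
  |U|=7: {0,5,6,7,8,9,10}:35  {1,2,3,4,5,6,7}:1  {2,3,4,5,6,7,10}:7  {3,4,5,6,7,9,10}:21  {4,5,6,7,8,9,10}:35
  |U|=8: {0,4,5,6,7,8,9,10}:70  {1,2,3,4,5,6,7,10}:8  {2,3,4,5,6,7,9,10}:28  {3,4,5,6,7,8,9,10}:56
  |U|=9: {0,3,4,5,6,7,8,9,10}:126  {1,2,3,4,5,6,7,9,10}:36  {2,3,4,5,6,7,8,9,10}:84
  start at 0(e): 120
  start at 1(c): 210
sum over floor = 330

330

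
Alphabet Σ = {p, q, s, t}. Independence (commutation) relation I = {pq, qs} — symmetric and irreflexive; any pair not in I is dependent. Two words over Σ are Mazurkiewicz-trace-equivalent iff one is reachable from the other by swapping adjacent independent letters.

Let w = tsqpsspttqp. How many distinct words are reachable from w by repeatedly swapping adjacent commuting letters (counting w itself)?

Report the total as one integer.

12

piece 0:t — minimal
piece 1:s rests on {0:t}
piece 2:q rests on {0:t}
piece 3:p rests on {1:s}
piece 4:s rests on {3:p}
piece 5:s rests on {4:s}
piece 6:p rests on {5:s}
piece 7:t rests on {2:q, 6:p}
piece 8:t rests on {7:t}
piece 9:q rests on {8:t}
piece 10:p rests on {8:t}
minimal pieces: {0:t}
ways to finish when only these pieces remain (= sum over removing one remaining piece with nothing left below it):
  1 left: {9}→1  {10}→1
  2 left: {9,10}→2
  3 left: {8,9,10}→2
  4 left: {7,8,9,10}→2
  5 left: {2,7,8,9,10}→2  {6,7,8,9,10}→2
  6 left: {2,6,7,8,9,10}→4  {5,6,7,8,9,10}→2
  7 left: {2,5,6,7,8,9,10}→6  {4,5,6,7,8,9,10}→2
  8 left: {2,4,5,6,7,8,9,10}→8  {3,4,5,6,7,8,9,10}→2
  9 left: {1,3,4,5,6,7,8,9,10}→2  {2,3,4,5,6,7,8,9,10}→10
  placing 0:t first → 12 extensions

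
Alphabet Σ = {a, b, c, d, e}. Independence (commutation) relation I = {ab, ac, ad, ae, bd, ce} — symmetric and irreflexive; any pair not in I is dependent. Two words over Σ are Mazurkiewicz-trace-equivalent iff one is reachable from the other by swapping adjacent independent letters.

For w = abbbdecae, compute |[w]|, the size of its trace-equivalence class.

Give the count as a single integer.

432

0(a) covers ∅
1(b) covers ∅
2(b) covers 1:b
3(b) covers 2:b
4(d) covers ∅
5(e) covers 3:b, 4:d
6(c) covers 3:b, 4:d
7(a) covers 0:a
8(e) covers 5:e
floor of heap: 0:a, 1:b, 4:d
completions by unplaced set U, small U first (add the entries for U minus each lowest piece of U):
  |U|=1: {6}:1  {7}:1  {8}:1
  |U|=2: {0,7}:1  {5,8}:1  {6,7}:2  {6,8}:2  {7,8}:2
  |U|=3: {0,6,7}:3  {0,7,8}:3  {5,6,8}:3  {5,7,8}:3  {6,7,8}:6
  |U|=4: {0,5,7,8}:6  {0,6,7,8}:12  {3,5,6,8}:3  {4,5,6,8}:3  {5,6,7,8}:12
  |U|=5: {0,5,6,7,8}:30  {2,3,5,6,8}:3  {3,4,5,6,8}:6  {3,5,6,7,8}:15  {4,5,6,7,8}:15
  |U|=6: {0,3,5,6,7,8}:45  {0,4,5,6,7,8}:45  {1,2,3,5,6,8}:3  {2,3,4,5,6,8}:9  {2,3,5,6,7,8}:18  {3,4,5,6,7,8}:36
  |U|=7: {0,2,3,5,6,7,8}:63  {0,3,4,5,6,7,8}:126  {1,2,3,4,5,6,8}:12  {1,2,3,5,6,7,8}:21  {2,3,4,5,6,7,8}:63
  start at 0(a): 96
  start at 1(b): 252
  start at 4(d): 84
sum over floor = 432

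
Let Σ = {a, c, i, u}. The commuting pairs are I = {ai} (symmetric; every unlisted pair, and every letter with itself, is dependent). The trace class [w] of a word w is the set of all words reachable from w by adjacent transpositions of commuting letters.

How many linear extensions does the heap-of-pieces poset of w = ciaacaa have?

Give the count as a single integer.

drop 0:c onto floor
drop 1:i onto {0:c}
drop 2:a onto {0:c}
drop 3:a onto {2:a}
drop 4:c onto {1:i, 3:a}
drop 5:a onto {4:c}
drop 6:a onto {5:a}
ground layer = {0:c}
drop-orders for the pieces not yet dropped (sum over which currently-grounded one goes next):
  1 to go: {6} 1
  2 to go: {5,6} 1
  3 to go: {4,5,6} 1
  4 to go: {1,4,5,6} 1  {3,4,5,6} 1
  5 to go: {1,3,4,5,6} 2  {2,3,4,5,6} 1
  if 0:c drops first: 3 orders

3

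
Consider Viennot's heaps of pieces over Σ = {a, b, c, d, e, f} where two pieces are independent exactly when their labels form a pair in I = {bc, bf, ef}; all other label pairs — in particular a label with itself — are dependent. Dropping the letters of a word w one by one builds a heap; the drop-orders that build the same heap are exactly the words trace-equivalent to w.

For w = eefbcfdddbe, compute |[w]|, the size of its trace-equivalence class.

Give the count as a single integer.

10

piece 0:e — minimal
piece 1:e rests on {0:e}
piece 2:f — minimal
piece 3:b rests on {1:e}
piece 4:c rests on {1:e, 2:f}
piece 5:f rests on {4:c}
piece 6:d rests on {3:b, 5:f}
piece 7:d rests on {6:d}
piece 8:d rests on {7:d}
piece 9:b rests on {8:d}
piece 10:e rests on {9:b}
minimal pieces: {0:e, 2:f}
ways to finish when only these pieces remain (= sum over removing one remaining piece with nothing left below it):
  1 left: {10}→1
  2 left: {9,10}→1
  3 left: {8,9,10}→1
  4 left: {7,8,9,10}→1
  5 left: {6,7,8,9,10}→1
  6 left: {3,6,7,8,9,10}→1  {5,6,7,8,9,10}→1
  7 left: {3,5,6,7,8,9,10}→2  {4,5,6,7,8,9,10}→1
  8 left: {2,4,5,6,7,8,9,10}→1  {3,4,5,6,7,8,9,10}→3
  9 left: {1,3,4,5,6,7,8,9,10}→3  {2,3,4,5,6,7,8,9,10}→4
  placing 0:e first → 7 extensions
  placing 2:f first → 3 extensions
total linear extensions = 10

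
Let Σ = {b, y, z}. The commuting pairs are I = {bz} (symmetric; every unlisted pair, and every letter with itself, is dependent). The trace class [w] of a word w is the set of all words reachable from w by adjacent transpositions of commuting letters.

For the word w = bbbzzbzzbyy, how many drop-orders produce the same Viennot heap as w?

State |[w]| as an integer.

piece 0:b — minimal
piece 1:b rests on {0:b}
piece 2:b rests on {1:b}
piece 3:z — minimal
piece 4:z rests on {3:z}
piece 5:b rests on {2:b}
piece 6:z rests on {4:z}
piece 7:z rests on {6:z}
piece 8:b rests on {5:b}
piece 9:y rests on {7:z, 8:b}
piece 10:y rests on {9:y}
minimal pieces: {0:b, 3:z}
ways to finish when only these pieces remain (= sum over removing one remaining piece with nothing left below it):
  1 left: {10}→1
  2 left: {9,10}→1
  3 left: {7,9,10}→1  {8,9,10}→1
  4 left: {5,8,9,10}→1  {6,7,9,10}→1  {7,8,9,10}→2
  5 left: {2,5,8,9,10}→1  {4,6,7,9,10}→1  {5,7,8,9,10}→3  {6,7,8,9,10}→3
  6 left: {1,2,5,8,9,10}→1  {2,5,7,8,9,10}→4  {3,4,6,7,9,10}→1  {4,6,7,8,9,10}→4  {5,6,7,8,9,10}→6
  7 left: {0,1,2,5,8,9,10}→1  {1,2,5,7,8,9,10}→5  {2,5,6,7,8,9,10}→10  {3,4,6,7,8,9,10}→5  {4,5,6,7,8,9,10}→10
  8 left: {0,1,2,5,7,8,9,10}→6  {1,2,5,6,7,8,9,10}→15  {2,4,5,6,7,8,9,10}→20  {3,4,5,6,7,8,9,10}→15
  9 left: {0,1,2,5,6,7,8,9,10}→21  {1,2,4,5,6,7,8,9,10}→35  {2,3,4,5,6,7,8,9,10}→35
  placing 0:b first → 70 extensions
  placing 3:z first → 56 extensions
total linear extensions = 126

126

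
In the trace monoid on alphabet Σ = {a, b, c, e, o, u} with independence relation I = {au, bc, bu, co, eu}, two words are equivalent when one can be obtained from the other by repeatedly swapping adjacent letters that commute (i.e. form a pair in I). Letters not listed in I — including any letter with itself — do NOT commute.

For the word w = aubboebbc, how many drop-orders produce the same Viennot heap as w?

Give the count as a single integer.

piece 0:a — minimal
piece 1:u — minimal
piece 2:b rests on {0:a}
piece 3:b rests on {2:b}
piece 4:o rests on {1:u, 3:b}
piece 5:e rests on {4:o}
piece 6:b rests on {5:e}
piece 7:b rests on {6:b}
piece 8:c rests on {5:e}
minimal pieces: {0:a, 1:u}
ways to finish when only these pieces remain (= sum over removing one remaining piece with nothing left below it):
  1 left: {7}→1  {8}→1
  2 left: {6,7}→1  {7,8}→2
  3 left: {6,7,8}→3
  4 left: {5,6,7,8}→3
  5 left: {4,5,6,7,8}→3
  6 left: {1,4,5,6,7,8}→3  {3,4,5,6,7,8}→3
  7 left: {1,3,4,5,6,7,8}→6  {2,3,4,5,6,7,8}→3
  placing 0:a first → 9 extensions
  placing 1:u first → 3 extensions
total linear extensions = 12

12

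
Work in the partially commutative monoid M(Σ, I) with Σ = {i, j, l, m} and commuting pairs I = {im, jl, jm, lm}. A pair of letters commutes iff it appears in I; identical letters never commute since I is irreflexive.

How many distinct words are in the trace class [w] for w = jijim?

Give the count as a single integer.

piece 0:j — minimal
piece 1:i rests on {0:j}
piece 2:j rests on {1:i}
piece 3:i rests on {2:j}
piece 4:m — minimal
minimal pieces: {0:j, 4:m}
ways to finish when only these pieces remain (= sum over removing one remaining piece with nothing left below it):
  1 left: {3}→1  {4}→1
  2 left: {2,3}→1  {3,4}→2
  3 left: {1,2,3}→1  {2,3,4}→3
  placing 0:j first → 4 extensions
  placing 4:m first → 1 extensions
total linear extensions = 5

5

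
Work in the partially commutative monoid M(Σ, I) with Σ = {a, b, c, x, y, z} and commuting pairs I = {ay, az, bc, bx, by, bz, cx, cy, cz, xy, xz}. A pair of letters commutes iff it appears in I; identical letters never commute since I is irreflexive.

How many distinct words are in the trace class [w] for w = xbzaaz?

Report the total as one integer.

30

0(x) covers ∅
1(b) covers ∅
2(z) covers ∅
3(a) covers 0:x, 1:b
4(a) covers 3:a
5(z) covers 2:z
floor of heap: 0:x, 1:b, 2:z
completions by unplaced set U, small U first (add the entries for U minus each lowest piece of U):
  |U|=1: {4}:1  {5}:1
  |U|=2: {2,5}:1  {3,4}:1  {4,5}:2
  |U|=3: {0,3,4}:1  {1,3,4}:1  {2,4,5}:3  {3,4,5}:3
  |U|=4: {0,1,3,4}:2  {0,3,4,5}:4  {1,3,4,5}:4  {2,3,4,5}:6
  start at 0(x): 10
  start at 1(b): 10
  start at 2(z): 10
sum over floor = 30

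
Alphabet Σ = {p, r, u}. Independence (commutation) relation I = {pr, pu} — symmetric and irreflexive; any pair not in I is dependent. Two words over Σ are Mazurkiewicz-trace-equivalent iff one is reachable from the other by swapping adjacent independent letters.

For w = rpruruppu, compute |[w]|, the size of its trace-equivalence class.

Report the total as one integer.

84

piece 0:r — minimal
piece 1:p — minimal
piece 2:r rests on {0:r}
piece 3:u rests on {2:r}
piece 4:r rests on {3:u}
piece 5:u rests on {4:r}
piece 6:p rests on {1:p}
piece 7:p rests on {6:p}
piece 8:u rests on {5:u}
minimal pieces: {0:r, 1:p}
ways to finish when only these pieces remain (= sum over removing one remaining piece with nothing left below it):
  1 left: {7}→1  {8}→1
  2 left: {5,8}→1  {6,7}→1  {7,8}→2
  3 left: {1,6,7}→1  {4,5,8}→1  {5,7,8}→3  {6,7,8}→3
  4 left: {1,6,7,8}→4  {3,4,5,8}→1  {4,5,7,8}→4  {5,6,7,8}→6
  5 left: {1,5,6,7,8}→10  {2,3,4,5,8}→1  {3,4,5,7,8}→5  {4,5,6,7,8}→10
  6 left: {0,2,3,4,5,8}→1  {1,4,5,6,7,8}→20  {2,3,4,5,7,8}→6  {3,4,5,6,7,8}→15
  7 left: {0,2,3,4,5,7,8}→7  {1,3,4,5,6,7,8}→35  {2,3,4,5,6,7,8}→21
  placing 0:r first → 56 extensions
  placing 1:p first → 28 extensions
total linear extensions = 84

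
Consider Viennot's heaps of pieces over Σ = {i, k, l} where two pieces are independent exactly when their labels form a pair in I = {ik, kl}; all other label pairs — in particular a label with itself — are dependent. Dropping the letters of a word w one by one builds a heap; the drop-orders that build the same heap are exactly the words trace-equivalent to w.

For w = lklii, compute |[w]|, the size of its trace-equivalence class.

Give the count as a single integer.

#0=l has no predecessor
#1=k has no predecessor
#2=l depends on [0:l]
#3=i depends on [2:l]
#4=i depends on [3:i]
sources: [0:l, 1:k]
N(rest) = Σ N(rest − s) over sources s of rest; N(one piece) = 1:
  size 1 → [1]=1  [4]=1
  size 2 → [1,4]=2  [3,4]=1
  size 3 → [1,3,4]=3  [2,3,4]=1
  first=0(l) contributes 4
  first=1(k) contributes 1
|[w]| = 5

5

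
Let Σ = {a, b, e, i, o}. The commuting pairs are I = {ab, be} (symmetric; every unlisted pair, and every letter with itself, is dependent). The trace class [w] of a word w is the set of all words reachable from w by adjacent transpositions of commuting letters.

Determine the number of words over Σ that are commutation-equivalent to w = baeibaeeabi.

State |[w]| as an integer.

45

drop 0:b onto floor
drop 1:a onto floor
drop 2:e onto {1:a}
drop 3:i onto {0:b, 2:e}
drop 4:b onto {3:i}
drop 5:a onto {3:i}
drop 6:e onto {5:a}
drop 7:e onto {6:e}
drop 8:a onto {7:e}
drop 9:b onto {4:b}
drop 10:i onto {8:a, 9:b}
ground layer = {0:b, 1:a}
drop-orders for the pieces not yet dropped (sum over which currently-grounded one goes next):
  1 to go: {10} 1
  2 to go: {8,10} 1  {9,10} 1
  3 to go: {4,9,10} 1  {7,8,10} 1  {8,9,10} 2
  4 to go: {4,8,9,10} 3  {6,7,8,10} 1  {7,8,9,10} 3
  5 to go: {4,7,8,9,10} 6  {5,6,7,8,10} 1  {6,7,8,9,10} 4
  6 to go: {4,6,7,8,9,10} 10  {5,6,7,8,9,10} 5
  7 to go: {4,5,6,7,8,9,10} 15
  8 to go: {3,4,5,6,7,8,9,10} 15
  9 to go: {0,3,4,5,6,7,8,9,10} 15  {2,3,4,5,6,7,8,9,10} 15
  if 0:b drops first: 15 orders
  if 1:a drops first: 30 orders
heap linearizations: 45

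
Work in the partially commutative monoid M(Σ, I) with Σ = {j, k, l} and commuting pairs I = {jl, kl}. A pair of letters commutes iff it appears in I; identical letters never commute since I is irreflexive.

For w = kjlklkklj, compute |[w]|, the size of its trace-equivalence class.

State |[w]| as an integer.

84

drop 0:k onto floor
drop 1:j onto {0:k}
drop 2:l onto floor
drop 3:k onto {1:j}
drop 4:l onto {2:l}
drop 5:k onto {3:k}
drop 6:k onto {5:k}
drop 7:l onto {4:l}
drop 8:j onto {6:k}
ground layer = {0:k, 2:l}
drop-orders for the pieces not yet dropped (sum over which currently-grounded one goes next):
  1 to go: {7} 1  {8} 1
  2 to go: {4,7} 1  {6,8} 1  {7,8} 2
  3 to go: {2,4,7} 1  {4,7,8} 3  {5,6,8} 1  {6,7,8} 3
  4 to go: {2,4,7,8} 4  {3,5,6,8} 1  {4,6,7,8} 6  {5,6,7,8} 4
  5 to go: {1,3,5,6,8} 1  {2,4,6,7,8} 10  {3,5,6,7,8} 5  {4,5,6,7,8} 10
  6 to go: {0,1,3,5,6,8} 1  {1,3,5,6,7,8} 6  {2,4,5,6,7,8} 20  {3,4,5,6,7,8} 15
  7 to go: {0,1,3,5,6,7,8} 7  {1,3,4,5,6,7,8} 21  {2,3,4,5,6,7,8} 35
  if 0:k drops first: 56 orders
  if 2:l drops first: 28 orders
heap linearizations: 84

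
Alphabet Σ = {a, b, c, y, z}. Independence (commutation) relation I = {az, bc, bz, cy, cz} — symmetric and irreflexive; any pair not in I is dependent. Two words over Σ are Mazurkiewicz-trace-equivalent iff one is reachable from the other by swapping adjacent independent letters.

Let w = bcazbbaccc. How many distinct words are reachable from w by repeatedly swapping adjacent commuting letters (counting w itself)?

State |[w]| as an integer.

20

drop 0:b onto floor
drop 1:c onto floor
drop 2:a onto {0:b, 1:c}
drop 3:z onto floor
drop 4:b onto {2:a}
drop 5:b onto {4:b}
drop 6:a onto {5:b}
drop 7:c onto {6:a}
drop 8:c onto {7:c}
drop 9:c onto {8:c}
ground layer = {0:b, 1:c, 3:z}
drop-orders for the pieces not yet dropped (sum over which currently-grounded one goes next):
  1 to go: {3} 1  {9} 1
  2 to go: {3,9} 2  {8,9} 1
  3 to go: {3,8,9} 3  {7,8,9} 1
  4 to go: {3,7,8,9} 4  {6,7,8,9} 1
  5 to go: {3,6,7,8,9} 5  {5,6,7,8,9} 1
  6 to go: {3,5,6,7,8,9} 6  {4,5,6,7,8,9} 1
  7 to go: {2,4,5,6,7,8,9} 1  {3,4,5,6,7,8,9} 7
  8 to go: {0,2,4,5,6,7,8,9} 1  {1,2,4,5,6,7,8,9} 1  {2,3,4,5,6,7,8,9} 8
  if 0:b drops first: 9 orders
  if 1:c drops first: 9 orders
  if 3:z drops first: 2 orders
heap linearizations: 20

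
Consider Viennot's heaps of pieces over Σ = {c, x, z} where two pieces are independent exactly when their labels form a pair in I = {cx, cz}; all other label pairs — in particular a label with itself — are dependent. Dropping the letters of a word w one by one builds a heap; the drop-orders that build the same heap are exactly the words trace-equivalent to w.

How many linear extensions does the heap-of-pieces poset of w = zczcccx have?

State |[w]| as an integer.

35

piece 0:z — minimal
piece 1:c — minimal
piece 2:z rests on {0:z}
piece 3:c rests on {1:c}
piece 4:c rests on {3:c}
piece 5:c rests on {4:c}
piece 6:x rests on {2:z}
minimal pieces: {0:z, 1:c}
ways to finish when only these pieces remain (= sum over removing one remaining piece with nothing left below it):
  1 left: {5}→1  {6}→1
  2 left: {2,6}→1  {4,5}→1  {5,6}→2
  3 left: {0,2,6}→1  {2,5,6}→3  {3,4,5}→1  {4,5,6}→3
  4 left: {0,2,5,6}→4  {1,3,4,5}→1  {2,4,5,6}→6  {3,4,5,6}→4
  5 left: {0,2,4,5,6}→10  {1,3,4,5,6}→5  {2,3,4,5,6}→10
  placing 0:z first → 15 extensions
  placing 1:c first → 20 extensions
total linear extensions = 35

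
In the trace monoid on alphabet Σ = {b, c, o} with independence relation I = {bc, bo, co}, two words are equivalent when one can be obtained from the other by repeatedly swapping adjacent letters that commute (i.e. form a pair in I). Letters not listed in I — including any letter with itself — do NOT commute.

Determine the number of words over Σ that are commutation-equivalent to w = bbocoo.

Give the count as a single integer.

0(b) covers ∅
1(b) covers 0:b
2(o) covers ∅
3(c) covers ∅
4(o) covers 2:o
5(o) covers 4:o
floor of heap: 0:b, 2:o, 3:c
completions by unplaced set U, small U first (add the entries for U minus each lowest piece of U):
  |U|=1: {1}:1  {3}:1  {5}:1
  |U|=2: {0,1}:1  {1,3}:2  {1,5}:2  {3,5}:2  {4,5}:1
  |U|=3: {0,1,3}:3  {0,1,5}:3  {1,3,5}:6  {1,4,5}:3  {2,4,5}:1  {3,4,5}:3
  |U|=4: {0,1,3,5}:12  {0,1,4,5}:6  {1,2,4,5}:4  {1,3,4,5}:12  {2,3,4,5}:4
  start at 0(b): 20
  start at 2(o): 30
  start at 3(c): 10
sum over floor = 60

60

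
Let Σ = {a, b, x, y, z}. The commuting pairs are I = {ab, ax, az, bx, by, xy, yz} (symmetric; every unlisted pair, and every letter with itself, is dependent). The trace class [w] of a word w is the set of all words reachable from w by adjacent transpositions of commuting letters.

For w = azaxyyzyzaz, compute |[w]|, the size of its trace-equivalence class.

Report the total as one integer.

#0=a has no predecessor
#1=z has no predecessor
#2=a depends on [0:a]
#3=x depends on [1:z]
#4=y depends on [2:a]
#5=y depends on [4:y]
#6=z depends on [3:x]
#7=y depends on [5:y]
#8=z depends on [6:z]
#9=a depends on [7:y]
#10=z depends on [8:z]
sources: [0:a, 1:z]
N(rest) = Σ N(rest − s) over sources s of rest; N(one piece) = 1:
  size 1 → [9]=1  [10]=1
  size 2 → [7,9]=1  [8,10]=1  [9,10]=2
  size 3 → [5,7,9]=1  [6,8,10]=1  [7,9,10]=3  [8,9,10]=3
  size 4 → [3,6,8,10]=1  [4,5,7,9]=1  [5,7,9,10]=4  [6,8,9,10]=4  [7,8,9,10]=6
  size 5 → [1,3,6,8,10]=1  [2,4,5,7,9]=1  [3,6,8,9,10]=5  [4,5,7,9,10]=5  [5,7,8,9,10]=10  [6,7,8,9,10]=10
  size 6 → [0,2,4,5,7,9]=1  [1,3,6,8,9,10]=6  [2,4,5,7,9,10]=6  [3,6,7,8,9,10]=15  [4,5,7,8,9,10]=15  [5,6,7,8,9,10]=20
  size 7 → [0,2,4,5,7,9,10]=7  [1,3,6,7,8,9,10]=21  [2,4,5,7,8,9,10]=21  [3,5,6,7,8,9,10]=35  [4,5,6,7,8,9,10]=35
  size 8 → [0,2,4,5,7,8,9,10]=28  [1,3,5,6,7,8,9,10]=56  [2,4,5,6,7,8,9,10]=56  [3,4,5,6,7,8,9,10]=70
  size 9 → [0,2,4,5,6,7,8,9,10]=84  [1,3,4,5,6,7,8,9,10]=126  [2,3,4,5,6,7,8,9,10]=126
  first=0(a) contributes 252
  first=1(z) contributes 210
|[w]| = 462

462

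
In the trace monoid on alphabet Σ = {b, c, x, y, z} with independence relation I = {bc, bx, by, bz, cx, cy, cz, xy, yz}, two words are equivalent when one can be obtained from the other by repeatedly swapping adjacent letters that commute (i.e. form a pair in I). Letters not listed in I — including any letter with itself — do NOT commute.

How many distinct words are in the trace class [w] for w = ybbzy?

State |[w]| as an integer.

drop 0:y onto floor
drop 1:b onto floor
drop 2:b onto {1:b}
drop 3:z onto floor
drop 4:y onto {0:y}
ground layer = {0:y, 1:b, 3:z}
drop-orders for the pieces not yet dropped (sum over which currently-grounded one goes next):
  1 to go: {2} 1  {3} 1  {4} 1
  2 to go: {0,4} 1  {1,2} 1  {2,3} 2  {2,4} 2  {3,4} 2
  3 to go: {0,2,4} 3  {0,3,4} 3  {1,2,3} 3  {1,2,4} 3  {2,3,4} 6
  if 0:y drops first: 12 orders
  if 1:b drops first: 12 orders
  if 3:z drops first: 6 orders
heap linearizations: 30

30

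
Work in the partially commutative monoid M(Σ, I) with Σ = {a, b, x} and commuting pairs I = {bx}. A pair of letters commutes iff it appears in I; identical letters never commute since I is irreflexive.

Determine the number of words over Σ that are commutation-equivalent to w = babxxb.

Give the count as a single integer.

#0=b has no predecessor
#1=a depends on [0:b]
#2=b depends on [1:a]
#3=x depends on [1:a]
#4=x depends on [3:x]
#5=b depends on [2:b]
sources: [0:b]
N(rest) = Σ N(rest − s) over sources s of rest; N(one piece) = 1:
  size 1 → [4]=1  [5]=1
  size 2 → [2,5]=1  [3,4]=1  [4,5]=2
  size 3 → [2,4,5]=3  [3,4,5]=3
  size 4 → [2,3,4,5]=6
  first=0(b) contributes 6

6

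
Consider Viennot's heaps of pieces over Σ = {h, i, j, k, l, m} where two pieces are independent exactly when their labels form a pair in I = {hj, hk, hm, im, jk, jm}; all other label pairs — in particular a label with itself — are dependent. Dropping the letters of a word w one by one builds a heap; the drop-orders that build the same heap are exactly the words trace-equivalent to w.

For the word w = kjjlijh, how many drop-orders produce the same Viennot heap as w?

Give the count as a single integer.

6

drop 0:k onto floor
drop 1:j onto floor
drop 2:j onto {1:j}
drop 3:l onto {0:k, 2:j}
drop 4:i onto {3:l}
drop 5:j onto {4:i}
drop 6:h onto {4:i}
ground layer = {0:k, 1:j}
drop-orders for the pieces not yet dropped (sum over which currently-grounded one goes next):
  1 to go: {5} 1  {6} 1
  2 to go: {5,6} 2
  3 to go: {4,5,6} 2
  4 to go: {3,4,5,6} 2
  5 to go: {0,3,4,5,6} 2  {2,3,4,5,6} 2
  if 0:k drops first: 2 orders
  if 1:j drops first: 4 orders
heap linearizations: 6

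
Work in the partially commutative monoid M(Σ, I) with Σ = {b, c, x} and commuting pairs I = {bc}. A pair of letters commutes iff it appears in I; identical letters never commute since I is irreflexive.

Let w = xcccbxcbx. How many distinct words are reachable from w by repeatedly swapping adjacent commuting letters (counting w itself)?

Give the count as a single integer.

#0=x has no predecessor
#1=c depends on [0:x]
#2=c depends on [1:c]
#3=c depends on [2:c]
#4=b depends on [0:x]
#5=x depends on [3:c, 4:b]
#6=c depends on [5:x]
#7=b depends on [5:x]
#8=x depends on [6:c, 7:b]
sources: [0:x]
N(rest) = Σ N(rest − s) over sources s of rest; N(one piece) = 1:
  size 1 → [8]=1
  size 2 → [6,8]=1  [7,8]=1
  size 3 → [6,7,8]=2
  size 4 → [5,6,7,8]=2
  size 5 → [3,5,6,7,8]=2  [4,5,6,7,8]=2
  size 6 → [2,3,5,6,7,8]=2  [3,4,5,6,7,8]=4
  size 7 → [1,2,3,5,6,7,8]=2  [2,3,4,5,6,7,8]=6
  first=0(x) contributes 8

8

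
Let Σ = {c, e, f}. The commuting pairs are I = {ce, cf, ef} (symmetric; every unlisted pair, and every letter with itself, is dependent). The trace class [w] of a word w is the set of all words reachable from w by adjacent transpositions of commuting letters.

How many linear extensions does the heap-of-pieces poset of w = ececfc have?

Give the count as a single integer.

0(e) covers ∅
1(c) covers ∅
2(e) covers 0:e
3(c) covers 1:c
4(f) covers ∅
5(c) covers 3:c
floor of heap: 0:e, 1:c, 4:f
completions by unplaced set U, small U first (add the entries for U minus each lowest piece of U):
  |U|=1: {2}:1  {4}:1  {5}:1
  |U|=2: {0,2}:1  {2,4}:2  {2,5}:2  {3,5}:1  {4,5}:2
  |U|=3: {0,2,4}:3  {0,2,5}:3  {1,3,5}:1  {2,3,5}:3  {2,4,5}:6  {3,4,5}:3
  |U|=4: {0,2,3,5}:6  {0,2,4,5}:12  {1,2,3,5}:4  {1,3,4,5}:4  {2,3,4,5}:12
  start at 0(e): 20
  start at 1(c): 30
  start at 4(f): 10
sum over floor = 60

60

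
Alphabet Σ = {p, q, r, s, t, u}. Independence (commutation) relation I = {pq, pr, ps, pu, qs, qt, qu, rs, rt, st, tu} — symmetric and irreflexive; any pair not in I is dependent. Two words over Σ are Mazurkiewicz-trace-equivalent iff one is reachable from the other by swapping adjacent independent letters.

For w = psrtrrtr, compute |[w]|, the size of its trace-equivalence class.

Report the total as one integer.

280

0(p) covers ∅
1(s) covers ∅
2(r) covers ∅
3(t) covers 0:p
4(r) covers 2:r
5(r) covers 4:r
6(t) covers 3:t
7(r) covers 5:r
floor of heap: 0:p, 1:s, 2:r
completions by unplaced set U, small U first (add the entries for U minus each lowest piece of U):
  |U|=1: {1}:1  {6}:1  {7}:1
  |U|=2: {1,6}:2  {1,7}:2  {3,6}:1  {5,7}:1  {6,7}:2
  |U|=3: {0,3,6}:1  {1,3,6}:3  {1,5,7}:3  {1,6,7}:6  {3,6,7}:3  {4,5,7}:1  {5,6,7}:3
  |U|=4: {0,1,3,6}:4  {0,3,6,7}:4  {1,3,6,7}:12  {1,4,5,7}:4  {1,5,6,7}:12  {2,4,5,7}:1  {3,5,6,7}:6  {4,5,6,7}:4
  |U|=5: {0,1,3,6,7}:20  {0,3,5,6,7}:10  {1,2,4,5,7}:5  {1,3,5,6,7}:30  {1,4,5,6,7}:20  {2,4,5,6,7}:5  {3,4,5,6,7}:10
  |U|=6: {0,1,3,5,6,7}:60  {0,3,4,5,6,7}:20  {1,2,4,5,6,7}:30  {1,3,4,5,6,7}:60  {2,3,4,5,6,7}:15
  start at 0(p): 105
  start at 1(s): 35
  start at 2(r): 140
sum over floor = 280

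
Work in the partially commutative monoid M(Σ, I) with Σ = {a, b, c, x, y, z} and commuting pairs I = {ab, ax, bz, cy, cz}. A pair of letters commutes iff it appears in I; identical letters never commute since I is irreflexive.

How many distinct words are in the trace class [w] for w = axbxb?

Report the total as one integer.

5

0(a) covers ∅
1(x) covers ∅
2(b) covers 1:x
3(x) covers 2:b
4(b) covers 3:x
floor of heap: 0:a, 1:x
completions by unplaced set U, small U first (add the entries for U minus each lowest piece of U):
  |U|=1: {0}:1  {4}:1
  |U|=2: {0,4}:2  {3,4}:1
  |U|=3: {0,3,4}:3  {2,3,4}:1
  start at 0(a): 1
  start at 1(x): 4
sum over floor = 5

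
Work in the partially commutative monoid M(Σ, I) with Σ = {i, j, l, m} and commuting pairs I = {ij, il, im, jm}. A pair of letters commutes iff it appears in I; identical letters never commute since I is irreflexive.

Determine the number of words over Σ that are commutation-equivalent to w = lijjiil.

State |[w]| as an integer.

35

#0=l has no predecessor
#1=i has no predecessor
#2=j depends on [0:l]
#3=j depends on [2:j]
#4=i depends on [1:i]
#5=i depends on [4:i]
#6=l depends on [3:j]
sources: [0:l, 1:i]
N(rest) = Σ N(rest − s) over sources s of rest; N(one piece) = 1:
  size 1 → [5]=1  [6]=1
  size 2 → [3,6]=1  [4,5]=1  [5,6]=2
  size 3 → [1,4,5]=1  [2,3,6]=1  [3,5,6]=3  [4,5,6]=3
  size 4 → [0,2,3,6]=1  [1,4,5,6]=4  [2,3,5,6]=4  [3,4,5,6]=6
  size 5 → [0,2,3,5,6]=5  [1,3,4,5,6]=10  [2,3,4,5,6]=10
  first=0(l) contributes 20
  first=1(i) contributes 15
|[w]| = 35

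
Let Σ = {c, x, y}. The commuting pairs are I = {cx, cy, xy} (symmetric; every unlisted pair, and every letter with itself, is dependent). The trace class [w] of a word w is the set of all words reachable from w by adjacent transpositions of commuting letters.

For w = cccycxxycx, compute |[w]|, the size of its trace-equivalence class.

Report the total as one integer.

piece 0:c — minimal
piece 1:c rests on {0:c}
piece 2:c rests on {1:c}
piece 3:y — minimal
piece 4:c rests on {2:c}
piece 5:x — minimal
piece 6:x rests on {5:x}
piece 7:y rests on {3:y}
piece 8:c rests on {4:c}
piece 9:x rests on {6:x}
minimal pieces: {0:c, 3:y, 5:x}
ways to finish when only these pieces remain (= sum over removing one remaining piece with nothing left below it):
  1 left: {7}→1  {8}→1  {9}→1
  2 left: {3,7}→1  {4,8}→1  {6,9}→1  {7,8}→2  {7,9}→2  {8,9}→2
  3 left: {2,4,8}→1  {3,7,8}→3  {3,7,9}→3  {4,7,8}→3  {4,8,9}→3  {5,6,9}→1  {6,7,9}→3  {6,8,9}→3  {7,8,9}→6
  4 left: {1,2,4,8}→1  {2,4,7,8}→4  {2,4,8,9}→4  {3,4,7,8}→6  {3,6,7,9}→6  {3,7,8,9}→12  {4,6,8,9}→6  {4,7,8,9}→12  {5,6,7,9}→4  {5,6,8,9}→4  {6,7,8,9}→12
  5 left: {0,1,2,4,8}→1  {1,2,4,7,8}→5  {1,2,4,8,9}→5  {2,3,4,7,8}→10  {2,4,6,8,9}→10  {2,4,7,8,9}→20  {3,4,7,8,9}→30  {3,5,6,7,9}→10  {3,6,7,8,9}→30  {4,5,6,8,9}→10  {4,6,7,8,9}→30  {5,6,7,8,9}→20
  6 left: {0,1,2,4,7,8}→6  {0,1,2,4,8,9}→6  {1,2,3,4,7,8}→15  {1,2,4,6,8,9}→15  {1,2,4,7,8,9}→30  {2,3,4,7,8,9}→60  {2,4,5,6,8,9}→20  {2,4,6,7,8,9}→60  {3,4,6,7,8,9}→90  {3,5,6,7,8,9}→60  {4,5,6,7,8,9}→60
  7 left: {0,1,2,3,4,7,8}→21  {0,1,2,4,6,8,9}→21  {0,1,2,4,7,8,9}→42  {1,2,3,4,7,8,9}→105  {1,2,4,5,6,8,9}→35  {1,2,4,6,7,8,9}→105  {2,3,4,6,7,8,9}→210  {2,4,5,6,7,8,9}→140  {3,4,5,6,7,8,9}→210
  8 left: {0,1,2,3,4,7,8,9}→168  {0,1,2,4,5,6,8,9}→56  {0,1,2,4,6,7,8,9}→168  {1,2,3,4,6,7,8,9}→420  {1,2,4,5,6,7,8,9}→280  {2,3,4,5,6,7,8,9}→560
  placing 0:c first → 1260 extensions
  placing 3:y first → 504 extensions
  placing 5:x first → 756 extensions
total linear extensions = 2520

2520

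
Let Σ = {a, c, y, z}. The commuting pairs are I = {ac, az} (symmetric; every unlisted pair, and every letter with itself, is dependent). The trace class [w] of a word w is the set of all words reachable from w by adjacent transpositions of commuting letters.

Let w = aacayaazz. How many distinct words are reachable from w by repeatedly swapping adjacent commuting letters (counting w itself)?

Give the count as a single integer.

0(a) covers ∅
1(a) covers 0:a
2(c) covers ∅
3(a) covers 1:a
4(y) covers 2:c, 3:a
5(a) covers 4:y
6(a) covers 5:a
7(z) covers 4:y
8(z) covers 7:z
floor of heap: 0:a, 2:c
completions by unplaced set U, small U first (add the entries for U minus each lowest piece of U):
  |U|=1: {6}:1  {8}:1
  |U|=2: {5,6}:1  {6,8}:2  {7,8}:1
  |U|=3: {5,6,8}:3  {6,7,8}:3
  |U|=4: {5,6,7,8}:6
  |U|=5: {4,5,6,7,8}:6
  |U|=6: {2,4,5,6,7,8}:6  {3,4,5,6,7,8}:6
  |U|=7: {1,3,4,5,6,7,8}:6  {2,3,4,5,6,7,8}:12
  start at 0(a): 18
  start at 2(c): 6
sum over floor = 24

24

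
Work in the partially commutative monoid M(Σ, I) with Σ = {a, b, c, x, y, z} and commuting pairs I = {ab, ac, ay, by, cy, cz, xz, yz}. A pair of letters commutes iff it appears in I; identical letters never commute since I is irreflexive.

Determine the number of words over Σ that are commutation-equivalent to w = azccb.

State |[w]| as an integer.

6

drop 0:a onto floor
drop 1:z onto {0:a}
drop 2:c onto floor
drop 3:c onto {2:c}
drop 4:b onto {1:z, 3:c}
ground layer = {0:a, 2:c}
drop-orders for the pieces not yet dropped (sum over which currently-grounded one goes next):
  1 to go: {4} 1
  2 to go: {1,4} 1  {3,4} 1
  3 to go: {0,1,4} 1  {1,3,4} 2  {2,3,4} 1
  if 0:a drops first: 3 orders
  if 2:c drops first: 3 orders
heap linearizations: 6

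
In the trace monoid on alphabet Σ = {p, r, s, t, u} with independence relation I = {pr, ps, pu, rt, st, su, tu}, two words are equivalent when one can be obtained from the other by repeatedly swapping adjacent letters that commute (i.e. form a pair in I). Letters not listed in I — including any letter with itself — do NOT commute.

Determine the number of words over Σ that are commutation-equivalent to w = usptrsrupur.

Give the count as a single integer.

0(u) covers ∅
1(s) covers ∅
2(p) covers ∅
3(t) covers 2:p
4(r) covers 0:u, 1:s
5(s) covers 4:r
6(r) covers 5:s
7(u) covers 6:r
8(p) covers 3:t
9(u) covers 7:u
10(r) covers 9:u
floor of heap: 0:u, 1:s, 2:p
completions by unplaced set U, small U first (add the entries for U minus each lowest piece of U):
  |U|=1: {8}:1  {10}:1
  |U|=2: {3,8}:1  {8,10}:2  {9,10}:1
  |U|=3: {2,3,8}:1  {3,8,10}:3  {7,9,10}:1  {8,9,10}:3
  |U|=4: {2,3,8,10}:4  {3,8,9,10}:6  {6,7,9,10}:1  {7,8,9,10}:4
  |U|=5: {2,3,8,9,10}:10  {3,7,8,9,10}:10  {5,6,7,9,10}:1  {6,7,8,9,10}:5
  |U|=6: {2,3,7,8,9,10}:20  {3,6,7,8,9,10}:15  {4,5,6,7,9,10}:1  {5,6,7,8,9,10}:6
  |U|=7: {0,4,5,6,7,9,10}:1  {1,4,5,6,7,9,10}:1  {2,3,6,7,8,9,10}:35  {3,5,6,7,8,9,10}:21  {4,5,6,7,8,9,10}:7
  |U|=8: {0,1,4,5,6,7,9,10}:2  {0,4,5,6,7,8,9,10}:8  {1,4,5,6,7,8,9,10}:8  {2,3,5,6,7,8,9,10}:56  {3,4,5,6,7,8,9,10}:28
  |U|=9: {0,1,4,5,6,7,8,9,10}:18  {0,3,4,5,6,7,8,9,10}:36  {1,3,4,5,6,7,8,9,10}:36  {2,3,4,5,6,7,8,9,10}:84
  start at 0(u): 120
  start at 1(s): 120
  start at 2(p): 90
sum over floor = 330

330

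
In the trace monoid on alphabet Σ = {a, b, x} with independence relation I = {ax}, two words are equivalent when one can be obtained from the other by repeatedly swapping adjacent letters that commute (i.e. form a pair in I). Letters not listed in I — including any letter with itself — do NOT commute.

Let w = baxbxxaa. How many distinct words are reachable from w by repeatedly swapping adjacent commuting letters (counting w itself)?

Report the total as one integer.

0(b) covers ∅
1(a) covers 0:b
2(x) covers 0:b
3(b) covers 1:a, 2:x
4(x) covers 3:b
5(x) covers 4:x
6(a) covers 3:b
7(a) covers 6:a
floor of heap: 0:b
completions by unplaced set U, small U first (add the entries for U minus each lowest piece of U):
  |U|=1: {5}:1  {7}:1
  |U|=2: {4,5}:1  {5,7}:2  {6,7}:1
  |U|=3: {4,5,7}:3  {5,6,7}:3
  |U|=4: {4,5,6,7}:6
  |U|=5: {3,4,5,6,7}:6
  |U|=6: {1,3,4,5,6,7}:6  {2,3,4,5,6,7}:6
  start at 0(b): 12

12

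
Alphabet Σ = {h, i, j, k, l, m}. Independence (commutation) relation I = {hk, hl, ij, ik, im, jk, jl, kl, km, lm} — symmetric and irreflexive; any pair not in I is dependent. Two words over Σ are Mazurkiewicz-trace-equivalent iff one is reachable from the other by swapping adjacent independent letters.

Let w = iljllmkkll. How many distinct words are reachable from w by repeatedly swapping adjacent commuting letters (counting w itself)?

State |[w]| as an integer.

1260

#0=i has no predecessor
#1=l depends on [0:i]
#2=j has no predecessor
#3=l depends on [1:l]
#4=l depends on [3:l]
#5=m depends on [2:j]
#6=k has no predecessor
#7=k depends on [6:k]
#8=l depends on [4:l]
#9=l depends on [8:l]
sources: [0:i, 2:j, 6:k]
N(rest) = Σ N(rest − s) over sources s of rest; N(one piece) = 1:
  size 1 → [5]=1  [7]=1  [9]=1
  size 2 → [2,5]=1  [5,7]=2  [5,9]=2  [6,7]=1  [7,9]=2  [8,9]=1
  size 3 → [2,5,7]=3  [2,5,9]=3  [4,8,9]=1  [5,6,7]=3  [5,7,9]=6  [5,8,9]=3  [6,7,9]=3  [7,8,9]=3
  size 4 → [2,5,6,7]=6  [2,5,7,9]=12  [2,5,8,9]=6  [3,4,8,9]=1  [4,5,8,9]=4  [4,7,8,9]=4  [5,6,7,9]=12  [5,7,8,9]=12  [6,7,8,9]=6
  size 5 → [1,3,4,8,9]=1  [2,4,5,8,9]=10  [2,5,6,7,9]=30  [2,5,7,8,9]=30  [3,4,5,8,9]=5  [3,4,7,8,9]=5  [4,5,7,8,9]=20  [4,6,7,8,9]=10  [5,6,7,8,9]=30
  size 6 → [0,1,3,4,8,9]=1  [1,3,4,5,8,9]=6  [1,3,4,7,8,9]=6  [2,3,4,5,8,9]=15  [2,4,5,7,8,9]=60  [2,5,6,7,8,9]=90  [3,4,5,7,8,9]=30  [3,4,6,7,8,9]=15  [4,5,6,7,8,9]=60
  size 7 → [0,1,3,4,5,8,9]=7  [0,1,3,4,7,8,9]=7  [1,2,3,4,5,8,9]=21  [1,3,4,5,7,8,9]=42  [1,3,4,6,7,8,9]=21  [2,3,4,5,7,8,9]=105  [2,4,5,6,7,8,9]=210  [3,4,5,6,7,8,9]=105
  size 8 → [0,1,2,3,4,5,8,9]=28  [0,1,3,4,5,7,8,9]=56  [0,1,3,4,6,7,8,9]=28  [1,2,3,4,5,7,8,9]=168  [1,3,4,5,6,7,8,9]=168  [2,3,4,5,6,7,8,9]=420
  first=0(i) contributes 756
  first=2(j) contributes 252
  first=6(k) contributes 252
|[w]| = 1260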